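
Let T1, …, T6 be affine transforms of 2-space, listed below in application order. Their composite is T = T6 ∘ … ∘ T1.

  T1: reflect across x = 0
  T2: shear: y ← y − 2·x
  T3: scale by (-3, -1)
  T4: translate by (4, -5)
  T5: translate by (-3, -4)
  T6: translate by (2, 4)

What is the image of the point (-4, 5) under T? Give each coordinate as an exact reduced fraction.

T(p) = (-9, -2)

T1 reflect across x = 0: (-4, 5) → (4, 5)
T2 shear: y ← y − 2·x: (4, 5) → (4, -3)
T3 scale by (-3, -1): (4, -3) → (-12, 3)
T4 translate by (4, -5): (-12, 3) → (-8, -2)
T5 translate by (-3, -4): (-8, -2) → (-11, -6)
T6 translate by (2, 4): (-11, -6) → (-9, -2)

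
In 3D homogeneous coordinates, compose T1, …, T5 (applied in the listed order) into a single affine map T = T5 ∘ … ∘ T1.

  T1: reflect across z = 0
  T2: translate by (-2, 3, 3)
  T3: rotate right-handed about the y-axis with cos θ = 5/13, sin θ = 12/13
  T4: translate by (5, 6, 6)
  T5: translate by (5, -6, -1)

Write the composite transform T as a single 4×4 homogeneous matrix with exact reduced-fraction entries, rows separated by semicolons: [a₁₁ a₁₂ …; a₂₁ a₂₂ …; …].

T1 = [1 0 0 0; 0 1 0 0; 0 0 -1 0; 0 0 0 1]
T2·T1 = [1 0 0 -2; 0 1 0 3; 0 0 -1 3; 0 0 0 1]
T3·…·T1 = [5/13 0 -12/13 2; 0 1 0 3; -12/13 0 -5/13 3; 0 0 0 1]
T4·…·T1 = [5/13 0 -12/13 7; 0 1 0 9; -12/13 0 -5/13 9; 0 0 0 1]
T5·…·T1 = [5/13 0 -12/13 12; 0 1 0 3; -12/13 0 -5/13 8; 0 0 0 1]

T = [5/13 0 -12/13 12; 0 1 0 3; -12/13 0 -5/13 8; 0 0 0 1]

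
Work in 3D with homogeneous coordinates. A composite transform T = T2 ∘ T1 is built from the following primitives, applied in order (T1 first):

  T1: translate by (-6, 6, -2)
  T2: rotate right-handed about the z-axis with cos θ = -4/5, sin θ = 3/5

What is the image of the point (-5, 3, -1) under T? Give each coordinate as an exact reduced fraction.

T1 translate by (-6, 6, -2): (-5, 3, -1) → (-11, 9, -3)
T2 rotate right-handed about the z-axis with cos θ = -4/5, sin θ = 3/5: (-11, 9, -3) → (17/5, -69/5, -3)

T(p) = (17/5, -69/5, -3)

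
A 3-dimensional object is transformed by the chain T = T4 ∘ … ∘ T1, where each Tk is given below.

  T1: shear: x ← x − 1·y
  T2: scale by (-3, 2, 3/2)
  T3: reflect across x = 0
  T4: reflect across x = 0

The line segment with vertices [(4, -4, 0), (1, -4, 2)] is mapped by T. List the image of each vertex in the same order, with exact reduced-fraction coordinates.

image vertices: (-24, -8, 0), (-15, -8, 3)

T1 shear: x ← x − 1·y: (4, -4, 0) → (8, -4, 0); (1, -4, 2) → (5, -4, 2)
T2 scale by (-3, 2, 3/2): (8, -4, 0) → (-24, -8, 0); (5, -4, 2) → (-15, -8, 3)
T3 reflect across x = 0: (-24, -8, 0) → (24, -8, 0); (-15, -8, 3) → (15, -8, 3)
T4 reflect across x = 0: (24, -8, 0) → (-24, -8, 0); (15, -8, 3) → (-15, -8, 3)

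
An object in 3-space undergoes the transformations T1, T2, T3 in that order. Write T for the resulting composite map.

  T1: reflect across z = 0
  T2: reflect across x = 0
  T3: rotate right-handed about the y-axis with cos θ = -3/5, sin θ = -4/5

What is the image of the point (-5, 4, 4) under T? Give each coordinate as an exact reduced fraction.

T(p) = (1/5, 4, 32/5)

T1 reflect across z = 0: (-5, 4, 4) → (-5, 4, -4)
T2 reflect across x = 0: (-5, 4, -4) → (5, 4, -4)
T3 rotate right-handed about the y-axis with cos θ = -3/5, sin θ = -4/5: (5, 4, -4) → (1/5, 4, 32/5)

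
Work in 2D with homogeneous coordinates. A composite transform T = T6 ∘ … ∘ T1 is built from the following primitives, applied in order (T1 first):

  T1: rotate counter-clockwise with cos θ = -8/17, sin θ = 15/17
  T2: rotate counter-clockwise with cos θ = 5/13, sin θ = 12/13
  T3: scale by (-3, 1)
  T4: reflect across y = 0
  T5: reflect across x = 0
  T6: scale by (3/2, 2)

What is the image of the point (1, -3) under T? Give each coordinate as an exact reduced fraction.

T1 rotate counter-clockwise with cos θ = -8/17, sin θ = 15/17: (1, -3) → (37/17, 39/17)
T2 rotate counter-clockwise with cos θ = 5/13, sin θ = 12/13: (37/17, 39/17) → (-283/221, 639/221)
T3 scale by (-3, 1): (-283/221, 639/221) → (849/221, 639/221)
T4 reflect across y = 0: (849/221, 639/221) → (849/221, -639/221)
T5 reflect across x = 0: (849/221, -639/221) → (-849/221, -639/221)
T6 scale by (3/2, 2): (-849/221, -639/221) → (-2547/442, -1278/221)

T(p) = (-2547/442, -1278/221)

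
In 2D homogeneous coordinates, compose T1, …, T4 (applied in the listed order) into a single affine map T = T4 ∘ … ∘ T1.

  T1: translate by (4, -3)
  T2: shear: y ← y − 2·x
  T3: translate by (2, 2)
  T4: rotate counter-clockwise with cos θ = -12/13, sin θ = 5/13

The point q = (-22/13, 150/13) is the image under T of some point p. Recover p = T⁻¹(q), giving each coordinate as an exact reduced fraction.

T1 = [1 0 4; 0 1 -3; 0 0 1]
T2·T1 = [1 0 4; -2 1 -11; 0 0 1]
T3·…·T1 = [1 0 6; -2 1 -9; 0 0 1]
T4·…·T1 = [-2/13 -5/13 -27/13; 29/13 -12/13 138/13; 0 0 1]
det M = 1; M⁻¹ = [-12/13 5/13 -6; -29/13 -2/13 -3; 0 0 1]
M⁻¹ · (-22/13, 150/13)ᵀ = (0, -1)ᵀ

p = (0, -1)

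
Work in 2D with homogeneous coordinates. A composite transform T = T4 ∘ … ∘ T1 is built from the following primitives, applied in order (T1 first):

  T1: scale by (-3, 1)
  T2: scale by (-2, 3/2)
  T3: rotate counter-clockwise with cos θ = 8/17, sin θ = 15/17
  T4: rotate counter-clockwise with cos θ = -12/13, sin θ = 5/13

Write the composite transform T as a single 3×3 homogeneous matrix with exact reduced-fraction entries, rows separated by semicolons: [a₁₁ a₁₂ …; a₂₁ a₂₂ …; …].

T1 = [-3 0 0; 0 1 0; 0 0 1]
T2·T1 = [6 0 0; 0 3/2 0; 0 0 1]
T3·…·T1 = [48/17 -45/34 0; 90/17 12/17 0; 0 0 1]
T4·…·T1 = [-1026/221 210/221 0; -840/221 -513/442 0; 0 0 1]

T = [-1026/221 210/221 0; -840/221 -513/442 0; 0 0 1]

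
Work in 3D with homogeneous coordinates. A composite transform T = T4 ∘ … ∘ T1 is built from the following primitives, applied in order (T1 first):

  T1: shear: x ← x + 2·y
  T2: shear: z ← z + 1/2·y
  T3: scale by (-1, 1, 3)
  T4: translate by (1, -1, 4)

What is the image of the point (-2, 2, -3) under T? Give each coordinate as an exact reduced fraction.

T(p) = (-1, 1, -2)

T1 shear: x ← x + 2·y: (-2, 2, -3) → (2, 2, -3)
T2 shear: z ← z + 1/2·y: (2, 2, -3) → (2, 2, -2)
T3 scale by (-1, 1, 3): (2, 2, -2) → (-2, 2, -6)
T4 translate by (1, -1, 4): (-2, 2, -6) → (-1, 1, -2)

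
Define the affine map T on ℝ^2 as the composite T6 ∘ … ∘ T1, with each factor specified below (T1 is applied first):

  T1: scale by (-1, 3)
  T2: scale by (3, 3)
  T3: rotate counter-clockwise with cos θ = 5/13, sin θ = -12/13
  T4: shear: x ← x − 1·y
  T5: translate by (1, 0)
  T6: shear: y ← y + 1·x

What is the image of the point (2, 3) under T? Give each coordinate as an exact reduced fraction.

T1 scale by (-1, 3): (2, 3) → (-2, 9)
T2 scale by (3, 3): (-2, 9) → (-6, 27)
T3 rotate counter-clockwise with cos θ = 5/13, sin θ = -12/13: (-6, 27) → (294/13, 207/13)
T4 shear: x ← x − 1·y: (294/13, 207/13) → (87/13, 207/13)
T5 translate by (1, 0): (87/13, 207/13) → (100/13, 207/13)
T6 shear: y ← y + 1·x: (100/13, 207/13) → (100/13, 307/13)

T(p) = (100/13, 307/13)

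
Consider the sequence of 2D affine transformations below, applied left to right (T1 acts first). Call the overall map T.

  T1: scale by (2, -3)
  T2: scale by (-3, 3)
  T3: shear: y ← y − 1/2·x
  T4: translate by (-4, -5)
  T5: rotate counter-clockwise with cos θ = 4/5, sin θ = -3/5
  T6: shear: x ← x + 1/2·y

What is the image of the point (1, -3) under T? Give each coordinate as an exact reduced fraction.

T1 scale by (2, -3): (1, -3) → (2, 9)
T2 scale by (-3, 3): (2, 9) → (-6, 27)
T3 shear: y ← y − 1/2·x: (-6, 27) → (-6, 30)
T4 translate by (-4, -5): (-6, 30) → (-10, 25)
T5 rotate counter-clockwise with cos θ = 4/5, sin θ = -3/5: (-10, 25) → (7, 26)
T6 shear: x ← x + 1/2·y: (7, 26) → (20, 26)

T(p) = (20, 26)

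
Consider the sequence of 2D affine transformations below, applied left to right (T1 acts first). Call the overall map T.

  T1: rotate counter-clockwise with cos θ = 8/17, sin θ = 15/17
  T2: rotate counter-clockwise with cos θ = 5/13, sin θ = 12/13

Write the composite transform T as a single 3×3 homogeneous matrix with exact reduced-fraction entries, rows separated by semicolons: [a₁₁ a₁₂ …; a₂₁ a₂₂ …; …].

T1 = [8/17 -15/17 0; 15/17 8/17 0; 0 0 1]
T2·T1 = [-140/221 -171/221 0; 171/221 -140/221 0; 0 0 1]

T = [-140/221 -171/221 0; 171/221 -140/221 0; 0 0 1]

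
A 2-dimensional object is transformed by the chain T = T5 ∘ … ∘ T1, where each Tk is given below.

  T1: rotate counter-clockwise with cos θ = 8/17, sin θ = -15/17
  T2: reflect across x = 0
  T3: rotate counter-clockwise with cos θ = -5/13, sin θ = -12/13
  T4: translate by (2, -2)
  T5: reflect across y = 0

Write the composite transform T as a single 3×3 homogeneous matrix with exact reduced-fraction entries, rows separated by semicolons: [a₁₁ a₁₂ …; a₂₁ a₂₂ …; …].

T1 = [8/17 15/17 0; -15/17 8/17 0; 0 0 1]
T2·T1 = [-8/17 -15/17 0; -15/17 8/17 0; 0 0 1]
T3·…·T1 = [-140/221 171/221 0; 171/221 140/221 0; 0 0 1]
T4·…·T1 = [-140/221 171/221 2; 171/221 140/221 -2; 0 0 1]
T5·…·T1 = [-140/221 171/221 2; -171/221 -140/221 2; 0 0 1]

T = [-140/221 171/221 2; -171/221 -140/221 2; 0 0 1]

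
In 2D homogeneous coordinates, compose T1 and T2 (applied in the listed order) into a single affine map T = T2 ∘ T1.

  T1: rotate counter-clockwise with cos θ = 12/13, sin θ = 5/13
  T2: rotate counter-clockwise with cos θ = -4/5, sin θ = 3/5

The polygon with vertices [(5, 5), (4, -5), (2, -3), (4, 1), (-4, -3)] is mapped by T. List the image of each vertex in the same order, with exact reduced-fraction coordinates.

image vertices: (-79/13, -47/13), (-172/65, 379/65), (-6/5, 17/5), (-268/65, 1/65), (60/13, 25/13)

T1 rotate counter-clockwise with cos θ = 12/13, sin θ = 5/13: (5, 5) → (35/13, 85/13); (4, -5) → (73/13, -40/13); (2, -3) → (3, -2); (4, 1) → (43/13, 32/13); (-4, -3) → (-33/13, -56/13)
T2 rotate counter-clockwise with cos θ = -4/5, sin θ = 3/5: (35/13, 85/13) → (-79/13, -47/13); (73/13, -40/13) → (-172/65, 379/65); (3, -2) → (-6/5, 17/5); (43/13, 32/13) → (-268/65, 1/65); (-33/13, -56/13) → (60/13, 25/13)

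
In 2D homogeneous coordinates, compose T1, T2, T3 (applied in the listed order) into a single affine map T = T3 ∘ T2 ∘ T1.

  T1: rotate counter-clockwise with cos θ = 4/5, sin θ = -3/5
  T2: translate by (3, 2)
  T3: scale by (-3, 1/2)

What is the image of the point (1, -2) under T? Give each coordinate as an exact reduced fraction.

T1 rotate counter-clockwise with cos θ = 4/5, sin θ = -3/5: (1, -2) → (-2/5, -11/5)
T2 translate by (3, 2): (-2/5, -11/5) → (13/5, -1/5)
T3 scale by (-3, 1/2): (13/5, -1/5) → (-39/5, -1/10)

T(p) = (-39/5, -1/10)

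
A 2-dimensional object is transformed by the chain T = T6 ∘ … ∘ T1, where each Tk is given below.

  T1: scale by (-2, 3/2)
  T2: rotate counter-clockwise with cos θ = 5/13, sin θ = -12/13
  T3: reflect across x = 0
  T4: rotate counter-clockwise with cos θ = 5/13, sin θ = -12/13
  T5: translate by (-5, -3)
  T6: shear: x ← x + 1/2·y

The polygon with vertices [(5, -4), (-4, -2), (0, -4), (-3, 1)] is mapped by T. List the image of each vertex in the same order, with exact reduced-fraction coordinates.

image vertices: (1/2, -9), (-16, -6), (-19/2, -9), (-47/4, -3/2)

T1 scale by (-2, 3/2): (5, -4) → (-10, -6); (-4, -2) → (8, -3); (0, -4) → (0, -6); (-3, 1) → (6, 3/2)
T2 rotate counter-clockwise with cos θ = 5/13, sin θ = -12/13: (-10, -6) → (-122/13, 90/13); (8, -3) → (4/13, -111/13); (0, -6) → (-72/13, -30/13); (6, 3/2) → (48/13, -129/26)
T3 reflect across x = 0: (-122/13, 90/13) → (122/13, 90/13); (4/13, -111/13) → (-4/13, -111/13); (-72/13, -30/13) → (72/13, -30/13); (48/13, -129/26) → (-48/13, -129/26)
T4 rotate counter-clockwise with cos θ = 5/13, sin θ = -12/13: (122/13, 90/13) → (10, -6); (-4/13, -111/13) → (-8, -3); (72/13, -30/13) → (0, -6); (-48/13, -129/26) → (-6, 3/2)
T5 translate by (-5, -3): (10, -6) → (5, -9); (-8, -3) → (-13, -6); (0, -6) → (-5, -9); (-6, 3/2) → (-11, -3/2)
T6 shear: x ← x + 1/2·y: (5, -9) → (1/2, -9); (-13, -6) → (-16, -6); (-5, -9) → (-19/2, -9); (-11, -3/2) → (-47/4, -3/2)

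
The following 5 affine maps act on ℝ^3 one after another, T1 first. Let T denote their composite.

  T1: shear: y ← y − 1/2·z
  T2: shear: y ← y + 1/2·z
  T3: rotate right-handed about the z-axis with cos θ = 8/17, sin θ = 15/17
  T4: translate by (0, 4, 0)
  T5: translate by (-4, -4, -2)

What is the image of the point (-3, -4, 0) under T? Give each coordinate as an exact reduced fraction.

T(p) = (-32/17, -77/17, -2)

T1 shear: y ← y − 1/2·z: (-3, -4, 0) → (-3, -4, 0)
T2 shear: y ← y + 1/2·z: (-3, -4, 0) → (-3, -4, 0)
T3 rotate right-handed about the z-axis with cos θ = 8/17, sin θ = 15/17: (-3, -4, 0) → (36/17, -77/17, 0)
T4 translate by (0, 4, 0): (36/17, -77/17, 0) → (36/17, -9/17, 0)
T5 translate by (-4, -4, -2): (36/17, -9/17, 0) → (-32/17, -77/17, -2)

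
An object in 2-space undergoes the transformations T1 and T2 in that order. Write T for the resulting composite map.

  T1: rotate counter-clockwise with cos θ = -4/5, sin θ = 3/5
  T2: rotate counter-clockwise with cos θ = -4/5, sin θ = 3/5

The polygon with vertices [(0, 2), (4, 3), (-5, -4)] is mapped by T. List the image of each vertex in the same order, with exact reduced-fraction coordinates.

T1 rotate counter-clockwise with cos θ = -4/5, sin θ = 3/5: (0, 2) → (-6/5, -8/5); (4, 3) → (-5, 0); (-5, -4) → (32/5, 1/5)
T2 rotate counter-clockwise with cos θ = -4/5, sin θ = 3/5: (-6/5, -8/5) → (48/25, 14/25); (-5, 0) → (4, -3); (32/5, 1/5) → (-131/25, 92/25)

image vertices: (48/25, 14/25), (4, -3), (-131/25, 92/25)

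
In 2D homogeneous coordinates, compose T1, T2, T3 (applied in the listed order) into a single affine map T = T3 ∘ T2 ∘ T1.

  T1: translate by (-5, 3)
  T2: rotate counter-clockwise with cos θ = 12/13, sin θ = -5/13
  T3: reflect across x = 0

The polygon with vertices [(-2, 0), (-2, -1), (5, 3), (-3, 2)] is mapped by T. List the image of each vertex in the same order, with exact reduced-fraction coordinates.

image vertices: (69/13, 71/13), (74/13, 59/13), (-30/13, 72/13), (71/13, 100/13)

T1 translate by (-5, 3): (-2, 0) → (-7, 3); (-2, -1) → (-7, 2); (5, 3) → (0, 6); (-3, 2) → (-8, 5)
T2 rotate counter-clockwise with cos θ = 12/13, sin θ = -5/13: (-7, 3) → (-69/13, 71/13); (-7, 2) → (-74/13, 59/13); (0, 6) → (30/13, 72/13); (-8, 5) → (-71/13, 100/13)
T3 reflect across x = 0: (-69/13, 71/13) → (69/13, 71/13); (-74/13, 59/13) → (74/13, 59/13); (30/13, 72/13) → (-30/13, 72/13); (-71/13, 100/13) → (71/13, 100/13)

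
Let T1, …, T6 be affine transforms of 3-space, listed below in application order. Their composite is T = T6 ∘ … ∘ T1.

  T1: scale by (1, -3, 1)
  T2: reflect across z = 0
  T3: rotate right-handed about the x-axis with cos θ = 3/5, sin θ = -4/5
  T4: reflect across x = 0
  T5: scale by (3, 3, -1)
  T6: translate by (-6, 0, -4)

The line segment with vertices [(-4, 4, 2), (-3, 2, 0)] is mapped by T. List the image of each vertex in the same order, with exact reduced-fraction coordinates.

image vertices: (6, -132/5, -62/5), (3, -54/5, -44/5)

T1 scale by (1, -3, 1): (-4, 4, 2) → (-4, -12, 2); (-3, 2, 0) → (-3, -6, 0)
T2 reflect across z = 0: (-4, -12, 2) → (-4, -12, -2); (-3, -6, 0) → (-3, -6, 0)
T3 rotate right-handed about the x-axis with cos θ = 3/5, sin θ = -4/5: (-4, -12, -2) → (-4, -44/5, 42/5); (-3, -6, 0) → (-3, -18/5, 24/5)
T4 reflect across x = 0: (-4, -44/5, 42/5) → (4, -44/5, 42/5); (-3, -18/5, 24/5) → (3, -18/5, 24/5)
T5 scale by (3, 3, -1): (4, -44/5, 42/5) → (12, -132/5, -42/5); (3, -18/5, 24/5) → (9, -54/5, -24/5)
T6 translate by (-6, 0, -4): (12, -132/5, -42/5) → (6, -132/5, -62/5); (9, -54/5, -24/5) → (3, -54/5, -44/5)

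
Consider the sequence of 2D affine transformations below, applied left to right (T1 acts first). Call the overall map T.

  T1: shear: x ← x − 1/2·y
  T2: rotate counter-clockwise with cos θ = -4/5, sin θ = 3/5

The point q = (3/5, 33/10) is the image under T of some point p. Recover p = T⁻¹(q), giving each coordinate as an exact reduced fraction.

p = (0, -3)

T1 = [1 -1/2 0; 0 1 0; 0 0 1]
T2·T1 = [-4/5 -1/5 0; 3/5 -11/10 0; 0 0 1]
det M = 1; M⁻¹ = [-11/10 1/5 0; -3/5 -4/5 0; 0 0 1]
M⁻¹ · (3/5, 33/10)ᵀ = (0, -3)ᵀ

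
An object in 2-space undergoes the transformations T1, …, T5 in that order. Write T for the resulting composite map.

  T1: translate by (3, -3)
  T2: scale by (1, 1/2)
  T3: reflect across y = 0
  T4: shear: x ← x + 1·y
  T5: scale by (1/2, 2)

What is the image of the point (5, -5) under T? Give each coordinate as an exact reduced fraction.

T(p) = (6, 8)

T1 translate by (3, -3): (5, -5) → (8, -8)
T2 scale by (1, 1/2): (8, -8) → (8, -4)
T3 reflect across y = 0: (8, -4) → (8, 4)
T4 shear: x ← x + 1·y: (8, 4) → (12, 4)
T5 scale by (1/2, 2): (12, 4) → (6, 8)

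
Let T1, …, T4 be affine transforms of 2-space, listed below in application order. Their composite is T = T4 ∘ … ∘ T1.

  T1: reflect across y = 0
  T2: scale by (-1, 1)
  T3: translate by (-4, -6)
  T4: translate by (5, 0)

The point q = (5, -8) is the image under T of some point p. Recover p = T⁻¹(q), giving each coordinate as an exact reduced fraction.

T1 = [1 0 0; 0 -1 0; 0 0 1]
T2·T1 = [-1 0 0; 0 -1 0; 0 0 1]
T3·…·T1 = [-1 0 -4; 0 -1 -6; 0 0 1]
T4·…·T1 = [-1 0 1; 0 -1 -6; 0 0 1]
det M = 1; M⁻¹ = [-1 0 1; 0 -1 -6; 0 0 1]
M⁻¹ · (5, -8)ᵀ = (-4, 2)ᵀ

p = (-4, 2)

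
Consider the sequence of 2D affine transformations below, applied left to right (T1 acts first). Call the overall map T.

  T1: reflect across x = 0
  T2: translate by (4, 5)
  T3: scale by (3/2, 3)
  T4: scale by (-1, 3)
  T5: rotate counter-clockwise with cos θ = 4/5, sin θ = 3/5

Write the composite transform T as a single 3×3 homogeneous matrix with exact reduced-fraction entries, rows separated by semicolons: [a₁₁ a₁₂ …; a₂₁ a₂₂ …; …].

T = [6/5 -27/5 -159/5; 9/10 36/5 162/5; 0 0 1]

T1 = [-1 0 0; 0 1 0; 0 0 1]
T2·T1 = [-1 0 4; 0 1 5; 0 0 1]
T3·…·T1 = [-3/2 0 6; 0 3 15; 0 0 1]
T4·…·T1 = [3/2 0 -6; 0 9 45; 0 0 1]
T5·…·T1 = [6/5 -27/5 -159/5; 9/10 36/5 162/5; 0 0 1]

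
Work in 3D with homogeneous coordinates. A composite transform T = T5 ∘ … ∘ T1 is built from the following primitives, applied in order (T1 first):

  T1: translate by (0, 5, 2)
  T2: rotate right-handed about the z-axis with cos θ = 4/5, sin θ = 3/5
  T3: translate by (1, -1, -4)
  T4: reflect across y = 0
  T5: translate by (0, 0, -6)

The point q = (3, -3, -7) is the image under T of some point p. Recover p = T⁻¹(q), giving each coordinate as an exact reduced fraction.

T1 = [1 0 0 0; 0 1 0 5; 0 0 1 2; 0 0 0 1]
T2·T1 = [4/5 -3/5 0 -3; 3/5 4/5 0 4; 0 0 1 2; 0 0 0 1]
T3·…·T1 = [4/5 -3/5 0 -2; 3/5 4/5 0 3; 0 0 1 -2; 0 0 0 1]
T4·…·T1 = [4/5 -3/5 0 -2; -3/5 -4/5 0 -3; 0 0 1 -2; 0 0 0 1]
T5·…·T1 = [4/5 -3/5 0 -2; -3/5 -4/5 0 -3; 0 0 1 -8; 0 0 0 1]
det M = -1; M⁻¹ = [4/5 -3/5 0 -1/5; -3/5 -4/5 0 -18/5; 0 0 1 8; 0 0 0 1]
M⁻¹ · (3, -3, -7)ᵀ = (4, -3, 1)ᵀ

p = (4, -3, 1)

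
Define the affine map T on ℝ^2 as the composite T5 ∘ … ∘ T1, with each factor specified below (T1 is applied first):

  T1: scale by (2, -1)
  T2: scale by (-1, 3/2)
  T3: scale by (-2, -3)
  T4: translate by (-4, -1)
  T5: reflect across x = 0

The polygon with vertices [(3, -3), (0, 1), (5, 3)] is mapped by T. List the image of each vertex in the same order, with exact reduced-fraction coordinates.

image vertices: (-8, -29/2), (4, 7/2), (-16, 25/2)

T1 scale by (2, -1): (3, -3) → (6, 3); (0, 1) → (0, -1); (5, 3) → (10, -3)
T2 scale by (-1, 3/2): (6, 3) → (-6, 9/2); (0, -1) → (0, -3/2); (10, -3) → (-10, -9/2)
T3 scale by (-2, -3): (-6, 9/2) → (12, -27/2); (0, -3/2) → (0, 9/2); (-10, -9/2) → (20, 27/2)
T4 translate by (-4, -1): (12, -27/2) → (8, -29/2); (0, 9/2) → (-4, 7/2); (20, 27/2) → (16, 25/2)
T5 reflect across x = 0: (8, -29/2) → (-8, -29/2); (-4, 7/2) → (4, 7/2); (16, 25/2) → (-16, 25/2)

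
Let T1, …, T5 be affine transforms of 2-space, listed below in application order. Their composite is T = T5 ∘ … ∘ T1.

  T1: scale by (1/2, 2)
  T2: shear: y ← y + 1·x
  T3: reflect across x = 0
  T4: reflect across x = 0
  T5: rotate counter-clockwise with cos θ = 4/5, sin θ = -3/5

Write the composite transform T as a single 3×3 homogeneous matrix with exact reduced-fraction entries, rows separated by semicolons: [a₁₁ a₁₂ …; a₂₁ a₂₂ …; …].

T1 = [1/2 0 0; 0 2 0; 0 0 1]
T2·T1 = [1/2 0 0; 1/2 2 0; 0 0 1]
T3·…·T1 = [-1/2 0 0; 1/2 2 0; 0 0 1]
T4·…·T1 = [1/2 0 0; 1/2 2 0; 0 0 1]
T5·…·T1 = [7/10 6/5 0; 1/10 8/5 0; 0 0 1]

T = [7/10 6/5 0; 1/10 8/5 0; 0 0 1]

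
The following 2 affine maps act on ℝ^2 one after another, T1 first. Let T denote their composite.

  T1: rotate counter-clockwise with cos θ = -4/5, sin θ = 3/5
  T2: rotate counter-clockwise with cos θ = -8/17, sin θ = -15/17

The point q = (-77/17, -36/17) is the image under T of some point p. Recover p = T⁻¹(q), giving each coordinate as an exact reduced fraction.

p = (-5, 0)

T1 = [-4/5 -3/5 0; 3/5 -4/5 0; 0 0 1]
T2·T1 = [77/85 -36/85 0; 36/85 77/85 0; 0 0 1]
det M = 1; M⁻¹ = [77/85 36/85 0; -36/85 77/85 0; 0 0 1]
M⁻¹ · (-77/17, -36/17)ᵀ = (-5, 0)ᵀ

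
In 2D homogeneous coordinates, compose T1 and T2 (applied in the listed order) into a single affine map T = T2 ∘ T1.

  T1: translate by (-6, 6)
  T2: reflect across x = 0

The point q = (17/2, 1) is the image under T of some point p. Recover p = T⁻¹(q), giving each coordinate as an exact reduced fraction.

p = (-5/2, -5)

T1 = [1 0 -6; 0 1 6; 0 0 1]
T2·T1 = [-1 0 6; 0 1 6; 0 0 1]
det M = -1; M⁻¹ = [-1 0 6; 0 1 -6; 0 0 1]
M⁻¹ · (17/2, 1)ᵀ = (-5/2, -5)ᵀ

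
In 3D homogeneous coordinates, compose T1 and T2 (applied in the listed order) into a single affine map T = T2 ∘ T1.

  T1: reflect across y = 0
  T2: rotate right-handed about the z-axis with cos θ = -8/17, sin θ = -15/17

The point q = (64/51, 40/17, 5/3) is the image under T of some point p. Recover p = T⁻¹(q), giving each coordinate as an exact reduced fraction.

T1 = [1 0 0 0; 0 -1 0 0; 0 0 1 0; 0 0 0 1]
T2·T1 = [-8/17 -15/17 0 0; -15/17 8/17 0 0; 0 0 1 0; 0 0 0 1]
det M = -1; M⁻¹ = [-8/17 -15/17 0 0; -15/17 8/17 0 0; 0 0 1 0; 0 0 0 1]
M⁻¹ · (64/51, 40/17, 5/3)ᵀ = (-8/3, 0, 5/3)ᵀ

p = (-8/3, 0, 5/3)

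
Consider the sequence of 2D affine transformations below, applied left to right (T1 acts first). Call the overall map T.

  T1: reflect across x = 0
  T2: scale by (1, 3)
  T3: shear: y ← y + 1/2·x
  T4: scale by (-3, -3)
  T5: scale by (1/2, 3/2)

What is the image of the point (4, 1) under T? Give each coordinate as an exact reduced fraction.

T1 reflect across x = 0: (4, 1) → (-4, 1)
T2 scale by (1, 3): (-4, 1) → (-4, 3)
T3 shear: y ← y + 1/2·x: (-4, 3) → (-4, 1)
T4 scale by (-3, -3): (-4, 1) → (12, -3)
T5 scale by (1/2, 3/2): (12, -3) → (6, -9/2)

T(p) = (6, -9/2)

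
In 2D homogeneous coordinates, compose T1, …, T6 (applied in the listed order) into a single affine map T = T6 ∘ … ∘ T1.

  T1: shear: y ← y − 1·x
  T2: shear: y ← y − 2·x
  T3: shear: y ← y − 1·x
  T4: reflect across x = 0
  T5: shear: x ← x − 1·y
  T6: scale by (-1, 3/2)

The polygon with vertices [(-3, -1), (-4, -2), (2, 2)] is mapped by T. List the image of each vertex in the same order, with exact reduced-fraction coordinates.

image vertices: (8, 33/2), (10, 21), (-4, -9)

T1 shear: y ← y − 1·x: (-3, -1) → (-3, 2); (-4, -2) → (-4, 2); (2, 2) → (2, 0)
T2 shear: y ← y − 2·x: (-3, 2) → (-3, 8); (-4, 2) → (-4, 10); (2, 0) → (2, -4)
T3 shear: y ← y − 1·x: (-3, 8) → (-3, 11); (-4, 10) → (-4, 14); (2, -4) → (2, -6)
T4 reflect across x = 0: (-3, 11) → (3, 11); (-4, 14) → (4, 14); (2, -6) → (-2, -6)
T5 shear: x ← x − 1·y: (3, 11) → (-8, 11); (4, 14) → (-10, 14); (-2, -6) → (4, -6)
T6 scale by (-1, 3/2): (-8, 11) → (8, 33/2); (-10, 14) → (10, 21); (4, -6) → (-4, -9)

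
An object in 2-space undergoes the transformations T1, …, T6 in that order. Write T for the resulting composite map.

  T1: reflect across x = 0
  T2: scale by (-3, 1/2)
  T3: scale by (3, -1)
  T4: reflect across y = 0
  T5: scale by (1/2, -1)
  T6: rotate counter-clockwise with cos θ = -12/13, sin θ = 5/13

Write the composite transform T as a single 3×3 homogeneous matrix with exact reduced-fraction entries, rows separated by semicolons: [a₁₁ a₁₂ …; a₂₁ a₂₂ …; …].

T = [-54/13 5/26 0; 45/26 6/13 0; 0 0 1]

T1 = [-1 0 0; 0 1 0; 0 0 1]
T2·T1 = [3 0 0; 0 1/2 0; 0 0 1]
T3·…·T1 = [9 0 0; 0 -1/2 0; 0 0 1]
T4·…·T1 = [9 0 0; 0 1/2 0; 0 0 1]
T5·…·T1 = [9/2 0 0; 0 -1/2 0; 0 0 1]
T6·…·T1 = [-54/13 5/26 0; 45/26 6/13 0; 0 0 1]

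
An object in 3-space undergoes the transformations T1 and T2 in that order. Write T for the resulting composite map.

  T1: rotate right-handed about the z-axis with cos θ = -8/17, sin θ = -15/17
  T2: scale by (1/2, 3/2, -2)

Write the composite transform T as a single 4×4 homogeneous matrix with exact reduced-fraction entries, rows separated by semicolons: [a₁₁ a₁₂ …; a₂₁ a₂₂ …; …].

T = [-4/17 15/34 0 0; -45/34 -12/17 0 0; 0 0 -2 0; 0 0 0 1]

T1 = [-8/17 15/17 0 0; -15/17 -8/17 0 0; 0 0 1 0; 0 0 0 1]
T2·T1 = [-4/17 15/34 0 0; -45/34 -12/17 0 0; 0 0 -2 0; 0 0 0 1]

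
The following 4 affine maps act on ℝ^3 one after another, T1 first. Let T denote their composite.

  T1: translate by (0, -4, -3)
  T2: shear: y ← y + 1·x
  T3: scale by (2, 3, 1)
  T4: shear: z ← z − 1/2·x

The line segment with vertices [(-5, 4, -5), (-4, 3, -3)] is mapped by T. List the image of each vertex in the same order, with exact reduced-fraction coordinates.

T1 translate by (0, -4, -3): (-5, 4, -5) → (-5, 0, -8); (-4, 3, -3) → (-4, -1, -6)
T2 shear: y ← y + 1·x: (-5, 0, -8) → (-5, -5, -8); (-4, -1, -6) → (-4, -5, -6)
T3 scale by (2, 3, 1): (-5, -5, -8) → (-10, -15, -8); (-4, -5, -6) → (-8, -15, -6)
T4 shear: z ← z − 1/2·x: (-10, -15, -8) → (-10, -15, -3); (-8, -15, -6) → (-8, -15, -2)

image vertices: (-10, -15, -3), (-8, -15, -2)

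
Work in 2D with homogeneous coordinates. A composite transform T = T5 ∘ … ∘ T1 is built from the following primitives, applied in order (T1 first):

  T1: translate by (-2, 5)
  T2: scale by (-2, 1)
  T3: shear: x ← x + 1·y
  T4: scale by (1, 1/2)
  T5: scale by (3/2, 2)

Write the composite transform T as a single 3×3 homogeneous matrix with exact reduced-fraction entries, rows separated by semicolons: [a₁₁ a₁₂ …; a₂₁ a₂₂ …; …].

T1 = [1 0 -2; 0 1 5; 0 0 1]
T2·T1 = [-2 0 4; 0 1 5; 0 0 1]
T3·…·T1 = [-2 1 9; 0 1 5; 0 0 1]
T4·…·T1 = [-2 1 9; 0 1/2 5/2; 0 0 1]
T5·…·T1 = [-3 3/2 27/2; 0 1 5; 0 0 1]

T = [-3 3/2 27/2; 0 1 5; 0 0 1]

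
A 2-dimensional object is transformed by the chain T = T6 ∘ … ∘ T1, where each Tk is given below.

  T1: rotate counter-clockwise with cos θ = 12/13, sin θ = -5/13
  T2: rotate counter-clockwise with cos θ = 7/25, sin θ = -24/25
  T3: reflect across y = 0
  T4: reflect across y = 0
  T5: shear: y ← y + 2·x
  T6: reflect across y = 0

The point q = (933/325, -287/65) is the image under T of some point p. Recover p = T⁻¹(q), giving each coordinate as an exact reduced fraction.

p = (1, 3)

T1 = [12/13 5/13 0; -5/13 12/13 0; 0 0 1]
T2·T1 = [-36/325 323/325 0; -323/325 -36/325 0; 0 0 1]
T3·…·T1 = [-36/325 323/325 0; 323/325 36/325 0; 0 0 1]
T4·…·T1 = [-36/325 323/325 0; -323/325 -36/325 0; 0 0 1]
T5·…·T1 = [-36/325 323/325 0; -79/65 122/65 0; 0 0 1]
T6·…·T1 = [-36/325 323/325 0; 79/65 -122/65 0; 0 0 1]
det M = -1; M⁻¹ = [122/65 323/325 0; 79/65 36/325 0; 0 0 1]
M⁻¹ · (933/325, -287/65)ᵀ = (1, 3)ᵀ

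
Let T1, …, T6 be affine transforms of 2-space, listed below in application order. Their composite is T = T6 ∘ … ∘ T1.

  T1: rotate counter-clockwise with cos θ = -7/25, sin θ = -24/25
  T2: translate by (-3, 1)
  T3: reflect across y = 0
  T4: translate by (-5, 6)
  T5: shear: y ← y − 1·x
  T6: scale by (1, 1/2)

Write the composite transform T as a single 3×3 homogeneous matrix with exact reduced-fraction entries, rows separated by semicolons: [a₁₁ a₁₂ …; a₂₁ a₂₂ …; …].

T = [-7/25 24/25 -8; 31/50 -17/50 13/2; 0 0 1]

T1 = [-7/25 24/25 0; -24/25 -7/25 0; 0 0 1]
T2·T1 = [-7/25 24/25 -3; -24/25 -7/25 1; 0 0 1]
T3·…·T1 = [-7/25 24/25 -3; 24/25 7/25 -1; 0 0 1]
T4·…·T1 = [-7/25 24/25 -8; 24/25 7/25 5; 0 0 1]
T5·…·T1 = [-7/25 24/25 -8; 31/25 -17/25 13; 0 0 1]
T6·…·T1 = [-7/25 24/25 -8; 31/50 -17/50 13/2; 0 0 1]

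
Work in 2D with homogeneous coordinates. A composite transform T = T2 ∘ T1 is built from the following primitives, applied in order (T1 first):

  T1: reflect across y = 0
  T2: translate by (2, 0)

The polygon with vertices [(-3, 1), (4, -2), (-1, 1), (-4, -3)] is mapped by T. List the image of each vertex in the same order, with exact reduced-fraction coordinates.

image vertices: (-1, -1), (6, 2), (1, -1), (-2, 3)

T1 reflect across y = 0: (-3, 1) → (-3, -1); (4, -2) → (4, 2); (-1, 1) → (-1, -1); (-4, -3) → (-4, 3)
T2 translate by (2, 0): (-3, -1) → (-1, -1); (4, 2) → (6, 2); (-1, -1) → (1, -1); (-4, 3) → (-2, 3)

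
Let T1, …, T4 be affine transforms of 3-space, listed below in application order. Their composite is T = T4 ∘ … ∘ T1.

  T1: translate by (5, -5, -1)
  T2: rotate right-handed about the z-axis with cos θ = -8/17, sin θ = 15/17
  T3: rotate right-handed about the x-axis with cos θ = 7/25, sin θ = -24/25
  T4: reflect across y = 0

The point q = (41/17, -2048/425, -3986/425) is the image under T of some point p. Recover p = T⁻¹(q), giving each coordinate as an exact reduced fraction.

p = (3, -2, 3)

T1 = [1 0 0 5; 0 1 0 -5; 0 0 1 -1; 0 0 0 1]
T2·T1 = [-8/17 -15/17 0 35/17; 15/17 -8/17 0 115/17; 0 0 1 -1; 0 0 0 1]
T3·…·T1 = [-8/17 -15/17 0 35/17; 21/85 -56/425 24/25 397/425; -72/85 192/425 7/25 -2879/425; 0 0 0 1]
T4·…·T1 = [-8/17 -15/17 0 35/17; -21/85 56/425 -24/25 -397/425; -72/85 192/425 7/25 -2879/425; 0 0 0 1]
det M = -1; M⁻¹ = [-8/17 -21/85 -72/85 -5; -15/17 56/425 192/425 5; 0 -24/25 7/25 1; 0 0 0 1]
M⁻¹ · (41/17, -2048/425, -3986/425)ᵀ = (3, -2, 3)ᵀ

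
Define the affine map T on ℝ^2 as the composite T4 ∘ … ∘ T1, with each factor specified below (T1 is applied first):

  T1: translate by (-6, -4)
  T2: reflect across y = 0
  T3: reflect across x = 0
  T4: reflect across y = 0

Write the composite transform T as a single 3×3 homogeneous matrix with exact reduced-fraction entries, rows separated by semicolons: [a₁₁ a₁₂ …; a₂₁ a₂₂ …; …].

T1 = [1 0 -6; 0 1 -4; 0 0 1]
T2·T1 = [1 0 -6; 0 -1 4; 0 0 1]
T3·…·T1 = [-1 0 6; 0 -1 4; 0 0 1]
T4·…·T1 = [-1 0 6; 0 1 -4; 0 0 1]

T = [-1 0 6; 0 1 -4; 0 0 1]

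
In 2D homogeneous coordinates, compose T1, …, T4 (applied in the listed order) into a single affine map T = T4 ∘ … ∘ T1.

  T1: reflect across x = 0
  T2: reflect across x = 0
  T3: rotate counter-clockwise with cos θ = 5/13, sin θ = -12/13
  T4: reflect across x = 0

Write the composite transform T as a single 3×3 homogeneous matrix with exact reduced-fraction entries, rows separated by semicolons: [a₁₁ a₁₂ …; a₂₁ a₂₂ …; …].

T1 = [-1 0 0; 0 1 0; 0 0 1]
T2·T1 = [1 0 0; 0 1 0; 0 0 1]
T3·…·T1 = [5/13 12/13 0; -12/13 5/13 0; 0 0 1]
T4·…·T1 = [-5/13 -12/13 0; -12/13 5/13 0; 0 0 1]

T = [-5/13 -12/13 0; -12/13 5/13 0; 0 0 1]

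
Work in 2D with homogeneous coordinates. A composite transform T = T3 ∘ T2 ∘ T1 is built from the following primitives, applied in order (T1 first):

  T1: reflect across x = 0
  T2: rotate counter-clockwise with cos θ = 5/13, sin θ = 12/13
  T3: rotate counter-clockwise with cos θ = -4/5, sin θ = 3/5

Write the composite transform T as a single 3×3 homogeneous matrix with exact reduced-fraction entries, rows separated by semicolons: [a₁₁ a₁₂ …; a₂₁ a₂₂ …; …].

T1 = [-1 0 0; 0 1 0; 0 0 1]
T2·T1 = [-5/13 -12/13 0; -12/13 5/13 0; 0 0 1]
T3·…·T1 = [56/65 33/65 0; 33/65 -56/65 0; 0 0 1]

T = [56/65 33/65 0; 33/65 -56/65 0; 0 0 1]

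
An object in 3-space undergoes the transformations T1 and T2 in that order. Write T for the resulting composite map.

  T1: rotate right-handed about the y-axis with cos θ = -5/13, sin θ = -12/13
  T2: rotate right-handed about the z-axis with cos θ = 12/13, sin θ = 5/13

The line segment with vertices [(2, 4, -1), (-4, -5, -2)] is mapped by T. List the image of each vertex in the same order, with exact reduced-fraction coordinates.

T1 rotate right-handed about the y-axis with cos θ = -5/13, sin θ = -12/13: (2, 4, -1) → (2/13, 4, 29/13); (-4, -5, -2) → (44/13, -5, -38/13)
T2 rotate right-handed about the z-axis with cos θ = 12/13, sin θ = 5/13: (2/13, 4, 29/13) → (-236/169, 634/169, 29/13); (44/13, -5, -38/13) → (853/169, -560/169, -38/13)

image vertices: (-236/169, 634/169, 29/13), (853/169, -560/169, -38/13)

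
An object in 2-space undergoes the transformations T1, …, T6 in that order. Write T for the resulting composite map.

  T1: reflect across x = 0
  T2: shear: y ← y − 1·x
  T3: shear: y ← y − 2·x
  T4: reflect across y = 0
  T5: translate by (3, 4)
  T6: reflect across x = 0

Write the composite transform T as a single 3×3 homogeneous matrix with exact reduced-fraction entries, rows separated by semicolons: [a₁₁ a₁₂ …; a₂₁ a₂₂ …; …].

T1 = [-1 0 0; 0 1 0; 0 0 1]
T2·T1 = [-1 0 0; 1 1 0; 0 0 1]
T3·…·T1 = [-1 0 0; 3 1 0; 0 0 1]
T4·…·T1 = [-1 0 0; -3 -1 0; 0 0 1]
T5·…·T1 = [-1 0 3; -3 -1 4; 0 0 1]
T6·…·T1 = [1 0 -3; -3 -1 4; 0 0 1]

T = [1 0 -3; -3 -1 4; 0 0 1]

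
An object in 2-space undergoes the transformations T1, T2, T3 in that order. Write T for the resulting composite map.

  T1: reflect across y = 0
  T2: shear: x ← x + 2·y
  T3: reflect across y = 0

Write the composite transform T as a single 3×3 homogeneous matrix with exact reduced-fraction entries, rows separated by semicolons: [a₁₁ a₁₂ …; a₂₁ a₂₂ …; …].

T = [1 -2 0; 0 1 0; 0 0 1]

T1 = [1 0 0; 0 -1 0; 0 0 1]
T2·T1 = [1 -2 0; 0 -1 0; 0 0 1]
T3·…·T1 = [1 -2 0; 0 1 0; 0 0 1]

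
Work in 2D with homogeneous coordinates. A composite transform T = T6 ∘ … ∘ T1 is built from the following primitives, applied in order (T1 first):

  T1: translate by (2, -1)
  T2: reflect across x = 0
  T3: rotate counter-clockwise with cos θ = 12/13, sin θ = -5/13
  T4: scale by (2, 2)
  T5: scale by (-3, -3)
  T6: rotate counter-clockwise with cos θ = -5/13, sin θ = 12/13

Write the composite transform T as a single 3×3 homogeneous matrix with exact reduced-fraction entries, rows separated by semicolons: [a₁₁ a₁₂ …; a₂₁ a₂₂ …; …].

T1 = [1 0 2; 0 1 -1; 0 0 1]
T2·T1 = [-1 0 -2; 0 1 -1; 0 0 1]
T3·…·T1 = [-12/13 5/13 -29/13; 5/13 12/13 -2/13; 0 0 1]
T4·…·T1 = [-24/13 10/13 -58/13; 10/13 24/13 -4/13; 0 0 1]
T5·…·T1 = [72/13 -30/13 174/13; -30/13 -72/13 12/13; 0 0 1]
T6·…·T1 = [0 6 -6; 6 0 12; 0 0 1]

T = [0 6 -6; 6 0 12; 0 0 1]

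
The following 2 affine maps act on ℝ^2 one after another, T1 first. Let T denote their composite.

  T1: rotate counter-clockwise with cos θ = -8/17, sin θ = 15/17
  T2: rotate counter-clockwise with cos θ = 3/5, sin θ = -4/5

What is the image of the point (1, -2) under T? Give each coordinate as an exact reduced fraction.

T(p) = (38/17, 1/17)

T1 rotate counter-clockwise with cos θ = -8/17, sin θ = 15/17: (1, -2) → (22/17, 31/17)
T2 rotate counter-clockwise with cos θ = 3/5, sin θ = -4/5: (22/17, 31/17) → (38/17, 1/17)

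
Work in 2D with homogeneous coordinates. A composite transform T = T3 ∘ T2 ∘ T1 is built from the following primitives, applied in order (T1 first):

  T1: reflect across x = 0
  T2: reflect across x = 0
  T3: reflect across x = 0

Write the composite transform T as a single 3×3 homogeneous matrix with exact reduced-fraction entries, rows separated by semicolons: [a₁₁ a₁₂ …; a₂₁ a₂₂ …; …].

T1 = [-1 0 0; 0 1 0; 0 0 1]
T2·T1 = [1 0 0; 0 1 0; 0 0 1]
T3·…·T1 = [-1 0 0; 0 1 0; 0 0 1]

T = [-1 0 0; 0 1 0; 0 0 1]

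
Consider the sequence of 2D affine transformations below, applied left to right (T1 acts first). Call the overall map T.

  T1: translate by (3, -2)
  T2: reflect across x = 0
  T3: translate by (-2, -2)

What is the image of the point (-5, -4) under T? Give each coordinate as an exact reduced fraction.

T(p) = (0, -8)

T1 translate by (3, -2): (-5, -4) → (-2, -6)
T2 reflect across x = 0: (-2, -6) → (2, -6)
T3 translate by (-2, -2): (2, -6) → (0, -8)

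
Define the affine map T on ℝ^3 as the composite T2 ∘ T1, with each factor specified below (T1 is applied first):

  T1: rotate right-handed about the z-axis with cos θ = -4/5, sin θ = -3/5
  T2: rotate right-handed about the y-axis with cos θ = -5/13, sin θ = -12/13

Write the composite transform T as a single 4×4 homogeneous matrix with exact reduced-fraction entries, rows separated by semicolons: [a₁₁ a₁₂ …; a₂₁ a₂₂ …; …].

T = [4/13 -3/13 -12/13 0; -3/5 -4/5 0 0; -48/65 36/65 -5/13 0; 0 0 0 1]

T1 = [-4/5 3/5 0 0; -3/5 -4/5 0 0; 0 0 1 0; 0 0 0 1]
T2·T1 = [4/13 -3/13 -12/13 0; -3/5 -4/5 0 0; -48/65 36/65 -5/13 0; 0 0 0 1]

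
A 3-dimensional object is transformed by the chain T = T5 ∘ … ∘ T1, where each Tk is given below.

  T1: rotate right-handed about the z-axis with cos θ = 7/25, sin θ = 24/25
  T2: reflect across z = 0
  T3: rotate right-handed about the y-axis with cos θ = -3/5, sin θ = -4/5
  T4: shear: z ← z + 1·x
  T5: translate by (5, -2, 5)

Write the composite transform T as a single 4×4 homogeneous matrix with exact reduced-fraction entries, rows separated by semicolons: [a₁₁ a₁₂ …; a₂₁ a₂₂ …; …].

T1 = [7/25 -24/25 0 0; 24/25 7/25 0 0; 0 0 1 0; 0 0 0 1]
T2·T1 = [7/25 -24/25 0 0; 24/25 7/25 0 0; 0 0 -1 0; 0 0 0 1]
T3·…·T1 = [-21/125 72/125 4/5 0; 24/25 7/25 0 0; 28/125 -96/125 3/5 0; 0 0 0 1]
T4·…·T1 = [-21/125 72/125 4/5 0; 24/25 7/25 0 0; 7/125 -24/125 7/5 0; 0 0 0 1]
T5·…·T1 = [-21/125 72/125 4/5 5; 24/25 7/25 0 -2; 7/125 -24/125 7/5 5; 0 0 0 1]

T = [-21/125 72/125 4/5 5; 24/25 7/25 0 -2; 7/125 -24/125 7/5 5; 0 0 0 1]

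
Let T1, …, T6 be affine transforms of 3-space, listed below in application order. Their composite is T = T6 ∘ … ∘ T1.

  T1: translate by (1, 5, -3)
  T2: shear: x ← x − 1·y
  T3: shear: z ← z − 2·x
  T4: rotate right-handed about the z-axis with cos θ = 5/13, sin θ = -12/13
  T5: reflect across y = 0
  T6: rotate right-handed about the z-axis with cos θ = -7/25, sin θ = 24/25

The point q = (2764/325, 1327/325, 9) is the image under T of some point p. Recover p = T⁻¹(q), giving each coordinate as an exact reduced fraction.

T1 = [1 0 0 1; 0 1 0 5; 0 0 1 -3; 0 0 0 1]
T2·T1 = [1 -1 0 -4; 0 1 0 5; 0 0 1 -3; 0 0 0 1]
T3·…·T1 = [1 -1 0 -4; 0 1 0 5; -2 2 1 5; 0 0 0 1]
T4·…·T1 = [5/13 7/13 0 40/13; -12/13 17/13 0 73/13; -2 2 1 5; 0 0 0 1]
T5·…·T1 = [5/13 7/13 0 40/13; 12/13 -17/13 0 -73/13; -2 2 1 5; 0 0 0 1]
T6·…·T1 = [-323/325 359/325 0 1472/325; 36/325 287/325 0 1471/325; -2 2 1 5; 0 0 0 1]
det M = -1; M⁻¹ = [-287/325 359/325 0 -1; 36/325 323/325 0 -5; -646/325 72/325 1 3; 0 0 0 1]
M⁻¹ · (2764/325, 1327/325, 9)ᵀ = (-4, 0, -4)ᵀ

p = (-4, 0, -4)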